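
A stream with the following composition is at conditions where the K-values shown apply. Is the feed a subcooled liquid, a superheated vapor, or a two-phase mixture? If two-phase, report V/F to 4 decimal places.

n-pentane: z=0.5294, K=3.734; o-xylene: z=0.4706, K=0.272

two-phase, V/F = 0.5551

ΣzᵢKᵢ = 2.1048; Σzᵢ/Kᵢ = 1.8719.
Both exceed 1, so a two-phase solution exists.
Rachford–Rice: g(ψ) = Σ zᵢ(Kᵢ−1)/(1+ψ(Kᵢ−1)) = 0.
Binary case is linear: z₁(K₁−1)(1+ψ(K₂−1)) + z₂(K₂−1)(1+ψ(K₁−1)) = 0
⇒ ψ = [z₁(K₁−1)+z₂(K₂−1)] / [−(K₁−1)(K₂−1)] = 1.10478/1.99035 = 0.5551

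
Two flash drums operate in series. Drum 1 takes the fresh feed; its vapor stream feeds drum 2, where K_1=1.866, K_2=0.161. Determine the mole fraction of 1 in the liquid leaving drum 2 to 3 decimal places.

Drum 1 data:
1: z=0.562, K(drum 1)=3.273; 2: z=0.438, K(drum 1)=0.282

Drum 1:
Let ψ₁ = V/F and solve Σ zᵢ(Kᵢ−1)/(1+ψ₁(Kᵢ−1)) = 0.
Feasibility: ΣzᵢKᵢ = 1.963, Σzᵢ/Kᵢ = 1.725 — both > 1, two phases present.
Binary case is linear: z₁(K₁−1)(1+ψ₁(K₂−1)) + z₂(K₂−1)(1+ψ₁(K₁−1)) = 0
⇒ ψ₁ = [z₁(K₁−1)+z₂(K₂−1)] / [−(K₁−1)(K₂−1)] = 0.9629/1.6320 = 0.590
Drum-1 compositions:
  1: x = 0.240, y = 0.786
  2: x = 0.760, y = 0.214
Drum-2 feed = drum-1 vapor: z₂ = (0.7857, 0.2143).
Drum 2:
Let ψ₂ = V/F and solve Σ zᵢ(Kᵢ−1)/(1+ψ₂(Kᵢ−1)) = 0.
g(0) = ΣzᵢKᵢ − 1 = 0.501 and g(1) = 1 − Σzᵢ/Kᵢ = -0.752, so a root lies in (0, 1).
Binary case is linear: z₁(K₁−1)(1+ψ₂(K₂−1)) + z₂(K₂−1)(1+ψ₂(K₁−1)) = 0
⇒ ψ₂ = [z₁(K₁−1)+z₂(K₂−1)] / [−(K₁−1)(K₂−1)] = 0.5006/0.7266 = 0.689
  1: x = 0.492, y = 0.918
  2: x = 0.508, y = 0.082

x_1 (drum 2) = 0.492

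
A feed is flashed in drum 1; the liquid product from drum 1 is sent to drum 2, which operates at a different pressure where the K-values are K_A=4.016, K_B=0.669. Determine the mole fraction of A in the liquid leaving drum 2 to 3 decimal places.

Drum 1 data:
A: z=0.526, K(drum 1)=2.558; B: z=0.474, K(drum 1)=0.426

Drum 1:
Material balance + equilibrium reduce to Σ zᵢ(Kᵢ−1)/(1+ψ₁(Kᵢ−1)) = 0.
Feasibility: ΣzᵢKᵢ = 1.547, Σzᵢ/Kᵢ = 1.318 — both > 1, two phases present.
Binary case is linear: z₁(K₁−1)(1+ψ₁(K₂−1)) + z₂(K₂−1)(1+ψ₁(K₁−1)) = 0
⇒ ψ₁ = [z₁(K₁−1)+z₂(K₂−1)] / [−(K₁−1)(K₂−1)] = 0.5474/0.8943 = 0.612
Drum-1 compositions:
  A: x = 0.269, y = 0.689
  B: x = 0.731, y = 0.311
Drum-2 feed = drum-1 liquid: z₂ = (0.2692, 0.7308).
Drum 2:
Rachford–Rice: g(ψ₂) = Σ zᵢ(Kᵢ−1)/(1+ψ₂(Kᵢ−1)) = 0.
g(0) = ΣzᵢKᵢ − 1 = 0.570 and g(1) = 1 − Σzᵢ/Kᵢ = -0.159, so a root lies in (0, 1).
Newton–Raphson from ψ₂ = 0.5:
  ψ₂ = 0.500: g = 0.0339, g' = -0.504 → ψ₂ = 0.567
  ψ₂ = 0.567: g = 0.0017, g' = -0.455 → ψ₂ = 0.571
Converged at ψ₂ = 0.571.
  A: x = 0.099, y = 0.397
  B: x = 0.901, y = 0.603

x_A (drum 2) = 0.099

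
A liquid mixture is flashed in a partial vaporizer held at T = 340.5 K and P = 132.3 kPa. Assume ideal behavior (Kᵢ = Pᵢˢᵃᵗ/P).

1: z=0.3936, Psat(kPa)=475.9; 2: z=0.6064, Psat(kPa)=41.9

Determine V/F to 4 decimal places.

V/F = 0.3425

Raoult's law: Kᵢ = Pᵢˢᵃᵗ/P = Pᵢˢᵃᵗ/132.3.
  K_1 = 475.9/132.3 = 3.597128, K_2 = 41.9/132.3 = 0.316704
Rachford–Rice: g(V/F) = Σ zᵢ(Kᵢ−1)/(1+V/F(Kᵢ−1)) = 0.
Feasibility: ΣzᵢKᵢ = 1.6079, Σzᵢ/Kᵢ = 2.0241 — both > 1, two phases present.
Binary case is linear: z₁(K₁−1)(1+V/F(K₂−1)) + z₂(K₂−1)(1+V/F(K₁−1)) = 0
⇒ V/F = [z₁(K₁−1)+z₂(K₂−1)] / [−(K₁−1)(K₂−1)] = 0.60788/1.77461 = 0.3425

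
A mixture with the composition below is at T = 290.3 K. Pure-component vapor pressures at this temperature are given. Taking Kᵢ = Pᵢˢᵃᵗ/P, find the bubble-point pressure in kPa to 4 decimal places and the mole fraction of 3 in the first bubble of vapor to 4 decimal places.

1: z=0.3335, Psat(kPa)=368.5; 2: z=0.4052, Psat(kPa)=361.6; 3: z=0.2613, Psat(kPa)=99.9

Pbub = 295.5189 kPa, y_3 = 0.0883

At the bubble point ψ → 0, so ΣzᵢKᵢ = 1 with Kᵢ = Pᵢˢᵃᵗ/P ⇒ P = ΣzᵢPᵢˢᵃᵗ.
P = 0.3335·368.5 + 0.4052·361.6 + 0.2613·99.9 = 295.5189 kPa
yᵢ = zᵢPᵢˢᵃᵗ/P ⇒ y_3 = 0.2613·99.9/295.5189 = 0.0883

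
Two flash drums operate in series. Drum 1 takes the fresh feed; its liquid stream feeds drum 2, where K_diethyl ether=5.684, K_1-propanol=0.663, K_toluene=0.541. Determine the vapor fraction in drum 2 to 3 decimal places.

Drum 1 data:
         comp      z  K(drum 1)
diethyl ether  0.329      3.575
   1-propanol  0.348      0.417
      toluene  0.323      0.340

V/F (drum 2) = 0.316

Drum 1:
Let ψ₁ = V/F and solve Σ zᵢ(Kᵢ−1)/(1+ψ₁(Kᵢ−1)) = 0.
Feasibility: ΣzᵢKᵢ = 1.431, Σzᵢ/Kᵢ = 1.877 — both > 1, two phases present.
Iterate (Newton) starting at ψ₁ = 0.5:
  ψ₁ = 0.500: g = -0.2342, g' = -0.966 → ψ₁ = 0.258
  ψ₁ = 0.258: g = 0.0138, g' = -1.157 → ψ₁ = 0.269
  ψ₁ = 0.269: g = 0.0001, g' = -1.135 → ψ₁ = 0.270
Converged at ψ₁ = 0.270.
Drum-1 compositions:
  diethyl ether: x = 0.194, y = 0.694
  1-propanol: x = 0.413, y = 0.172
  toluene: x = 0.393, y = 0.134
Drum-2 feed = drum-1 liquid: z₂ = (0.1942, 0.4129, 0.3929).
Drum 2:
Rachford–Rice: g(ψ₂) = Σ zᵢ(Kᵢ−1)/(1+ψ₂(Kᵢ−1)) = 0.
Feasibility: ΣzᵢKᵢ = 1.590, Σzᵢ/Kᵢ = 1.383 — both > 1, two phases present.
Newton–Raphson from ψ₂ = 0.65:
  ψ₂ = 0.650: g = -0.2103, g' = -0.505 → ψ₂ = 0.234
  ψ₂ = 0.234: g = 0.0809, g' = -1.129 → ψ₂ = 0.306
  ψ₂ = 0.306: g = 0.0092, g' = -0.891 → ψ₂ = 0.316
Converged at ψ₂ = 0.316.
  diethyl ether: x = 0.078, y = 0.445
  1-propanol: x = 0.462, y = 0.306
  toluene: x = 0.460, y = 0.249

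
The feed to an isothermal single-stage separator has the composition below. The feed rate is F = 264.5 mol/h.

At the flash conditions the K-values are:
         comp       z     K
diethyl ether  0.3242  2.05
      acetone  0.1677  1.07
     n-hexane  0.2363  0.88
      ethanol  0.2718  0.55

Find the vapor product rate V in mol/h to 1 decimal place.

Material balance + equilibrium reduce to Σ zᵢ(Kᵢ−1)/(1+V/F(Kᵢ−1)) = 0.
Check two-phase: ΣzᵢKᵢ = 1.2015 > 1 and Σzᵢ/Kᵢ = 1.0776 > 1, so g(0) = 0.2015 > 0 and g(1) = -0.0776 < 0.
Newton iteration, V/F⁰ = 0.38:
  V/F = 0.3800: g = 0.07751, g' = -0.2672 → V/F = 0.6700
  V/F = 0.6700: g = 0.00509, g' = -0.2408 → V/F = 0.6912
Converged at V/F = 0.6912.
Then V = V/F·F = 0.6912·264.5 = 182.8 mol/h and L = F − V = 81.7 mol/h.

V = 182.8 mol/h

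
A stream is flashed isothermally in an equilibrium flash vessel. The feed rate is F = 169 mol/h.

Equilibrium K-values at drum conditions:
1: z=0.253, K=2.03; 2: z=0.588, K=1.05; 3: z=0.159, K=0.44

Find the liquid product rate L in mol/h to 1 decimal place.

Material balance + equilibrium reduce to Σ zᵢ(Kᵢ−1)/(1+ψ(Kᵢ−1)) = 0.
g(0) = ΣzᵢKᵢ − 1 = 0.201 and g(1) = 1 − Σzᵢ/Kᵢ = -0.046, so a root lies in (0, 1).
Newton iteration, ψ⁰ = 0.5:
  ψ = 0.500: g = 0.0770, g' = -0.215 → ψ = 0.859
  ψ = 0.859: g = -0.0051, g' = -0.262 → ψ = 0.839
Converged at ψ = 0.839.
Then V = ψ·F = 0.8392·169 = 141.8 mol/h and L = F − V = 27.2 mol/h.

L = 27.2 mol/h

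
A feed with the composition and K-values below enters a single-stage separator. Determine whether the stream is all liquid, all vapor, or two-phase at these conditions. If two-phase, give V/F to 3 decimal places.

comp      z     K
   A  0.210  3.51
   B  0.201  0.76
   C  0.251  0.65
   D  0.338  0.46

ΣzᵢKᵢ = 1.208; Σzᵢ/Kᵢ = 1.445.
Both exceed 1, so a two-phase solution exists.
Let ψ = V/F and solve Σ zᵢ(Kᵢ−1)/(1+ψ(Kᵢ−1)) = 0.
Iterate (Newton) starting at ψ = 0.5:
  ψ = 0.500: g = -0.1776, g' = -0.505 → ψ = 0.149
  ψ = 0.149: g = 0.0428, g' = -0.865 → ψ = 0.198
  ψ = 0.198: g = 0.0027, g' = -0.762 → ψ = 0.202
Converged at ψ = 0.202.

two-phase, V/F = 0.202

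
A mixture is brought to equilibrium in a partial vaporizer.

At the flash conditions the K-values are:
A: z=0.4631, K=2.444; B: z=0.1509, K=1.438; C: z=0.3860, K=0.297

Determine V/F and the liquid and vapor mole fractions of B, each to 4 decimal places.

Iterate (Newton) starting at V/F = 0.5:
  V/F = 0.5000: g = 0.02412, g' = -0.7987 → V/F = 0.5302
  V/F = 0.5302: g = -0.00021, g' = -0.8136 → V/F = 0.5299
Converged at V/F = 0.5299.
Compositions from xᵢ = zᵢ/(1+V/F(Kᵢ−1)), yᵢ = Kᵢxᵢ:
  A: x = 0.2623, y = 0.6412
  B: x = 0.1225, y = 0.1761
  C: x = 0.6152, y = 0.1827

V/F = 0.5299, x_B = 0.1225, y_B = 0.1761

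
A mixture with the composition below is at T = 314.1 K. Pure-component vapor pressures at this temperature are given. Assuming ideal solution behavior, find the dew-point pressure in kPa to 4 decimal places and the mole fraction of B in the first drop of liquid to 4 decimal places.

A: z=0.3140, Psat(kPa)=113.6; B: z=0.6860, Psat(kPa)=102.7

At the dew point ψ → 1, so Σzᵢ/Kᵢ = 1 with Kᵢ = Pᵢˢᵃᵗ/P ⇒ 1/P = Σzᵢ/Pᵢˢᵃᵗ.
1/P = 0.3140/113.6 + 0.6860/102.7 = 0.0094437 ⇒ P = 105.8903 kPa
xᵢ = zᵢP/Pᵢˢᵃᵗ ⇒ x_B = 0.6860·105.8903/102.7 = 0.7073

Pdew = 105.8903 kPa, x_B = 0.7073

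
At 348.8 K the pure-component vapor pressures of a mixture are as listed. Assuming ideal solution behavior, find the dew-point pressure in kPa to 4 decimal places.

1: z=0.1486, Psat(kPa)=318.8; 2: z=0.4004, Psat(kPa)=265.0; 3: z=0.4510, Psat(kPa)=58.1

Pdew = 102.6742 kPa

At the dew point ψ → 1, so Σzᵢ/Kᵢ = 1 with Kᵢ = Pᵢˢᵃᵗ/P ⇒ 1/P = Σzᵢ/Pᵢˢᵃᵗ.
1/P = 0.1486/318.8 + 0.4004/265.0 + 0.4510/58.1 = 0.0097395 ⇒ P = 102.6742 kPa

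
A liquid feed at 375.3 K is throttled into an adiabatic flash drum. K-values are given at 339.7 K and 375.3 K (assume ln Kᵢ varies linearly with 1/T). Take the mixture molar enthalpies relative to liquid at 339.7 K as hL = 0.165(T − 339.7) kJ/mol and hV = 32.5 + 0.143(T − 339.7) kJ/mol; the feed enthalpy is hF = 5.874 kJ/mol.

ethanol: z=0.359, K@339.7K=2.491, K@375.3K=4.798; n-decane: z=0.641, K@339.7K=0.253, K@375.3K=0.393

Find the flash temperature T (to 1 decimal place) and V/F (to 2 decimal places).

T = 346.3 K, V/F = 0.15

Adiabatic flash: solve Rachford–Rice at each trial T, then check hF = ψ·hV(T) + (1−ψ)·hL(T).
  T = 339.7 K: K = (2.491, 0.253), RR gives ψ = 0.051, H_out = 1.647 kJ/mol
  T = 375.3 K: K = (4.798, 0.393), RR gives ψ = 0.423, H_out = 19.279 kJ/mol
  T = 357.5 K: K = (3.514, 0.319), RR gives ψ = 0.272, H_out = 11.672 kJ/mol
  T = 348.6 K: K = (2.972, 0.285), RR gives ψ = 0.177, H_out = 7.182 kJ/mol
  T = 344.1 K: K = (2.721, 0.268), RR gives ψ = 0.118, H_out = 4.560 kJ/mol
  T = 346.4 K: K = (2.847, 0.277), RR gives ψ = 0.149, H_out = 5.938 kJ/mol
Linear interpolation between T = 344.1 (H_out = 4.560) and T = 346.4 (H_out = 5.938) on hF = 5.874 gives T ≈ 346.3 K, at which ψ = 0.15.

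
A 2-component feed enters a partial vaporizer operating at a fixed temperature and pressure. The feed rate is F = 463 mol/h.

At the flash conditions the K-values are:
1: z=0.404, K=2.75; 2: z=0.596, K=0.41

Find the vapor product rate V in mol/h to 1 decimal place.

V = 159.4 mol/h

Rachford–Rice: g(β) = Σ zᵢ(Kᵢ−1)/(1+β(Kᵢ−1)) = 0.
g(0) = ΣzᵢKᵢ − 1 = 0.355 and g(1) = 1 − Σzᵢ/Kᵢ = -0.601, so a root lies in (0, 1).
Binary case is linear: z₁(K₁−1)(1+β(K₂−1)) + z₂(K₂−1)(1+β(K₁−1)) = 0
⇒ β = [z₁(K₁−1)+z₂(K₂−1)] / [−(K₁−1)(K₂−1)] = 0.3554/1.0325 = 0.344
Then V = β·F = 0.3442·463 = 159.4 mol/h and L = F − V = 303.6 mol/h.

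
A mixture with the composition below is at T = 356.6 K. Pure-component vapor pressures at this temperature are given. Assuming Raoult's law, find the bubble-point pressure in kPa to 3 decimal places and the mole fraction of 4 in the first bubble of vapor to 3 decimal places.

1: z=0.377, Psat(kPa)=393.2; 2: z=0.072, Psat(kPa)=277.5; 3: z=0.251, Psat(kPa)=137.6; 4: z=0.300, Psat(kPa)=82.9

At the bubble point ψ → 0, so ΣzᵢKᵢ = 1 with Kᵢ = Pᵢˢᵃᵗ/P ⇒ P = ΣzᵢPᵢˢᵃᵗ.
P = 0.377·393.2 + 0.072·277.5 + 0.251·137.6 + 0.300·82.9 = 227.624 kPa
yᵢ = zᵢPᵢˢᵃᵗ/P ⇒ y_4 = 0.300·82.9/227.624 = 0.109

Pbub = 227.624 kPa, y_4 = 0.109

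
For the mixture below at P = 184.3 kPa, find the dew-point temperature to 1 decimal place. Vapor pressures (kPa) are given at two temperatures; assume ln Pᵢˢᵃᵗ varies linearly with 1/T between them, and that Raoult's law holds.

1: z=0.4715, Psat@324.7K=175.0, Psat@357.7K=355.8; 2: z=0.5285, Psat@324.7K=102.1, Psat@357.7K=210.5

T = 341.0 K

Dew-point temperature: Σzᵢ·P/Pᵢˢᵃᵗ(T) = 1. Interpolate ln Pᵢˢᵃᵗ = aᵢ + bᵢ/T.
  T = 324.7 K: ΣzᵢP/Pᵢˢᵃᵗ = 1.4505
  T = 357.7 K: ΣzᵢP/Pᵢˢᵃᵗ = 0.7070
  T = 341.2 K: ΣzᵢP/Pᵢˢᵃᵗ = 0.9952
  T = 332.9 K: ΣzᵢP/Pᵢˢᵃᵗ = 1.1973
  T = 337.0 K: ΣzᵢP/Pᵢˢᵃᵗ = 1.0915
  T = 339.1 K: ΣzᵢP/Pᵢˢᵃᵗ = 1.0420
Interpolating between 339.1 K and 341.2 K gives T ≈ 341.0 K.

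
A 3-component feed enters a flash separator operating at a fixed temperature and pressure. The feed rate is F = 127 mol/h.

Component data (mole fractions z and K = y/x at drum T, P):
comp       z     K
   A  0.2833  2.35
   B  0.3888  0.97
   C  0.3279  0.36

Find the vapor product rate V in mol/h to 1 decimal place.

V = 38.3 mol/h

Iterate (Newton) starting at ψ = 0.62:
  ψ = 0.6200: g = -0.15159, g' = -0.5225 → ψ = 0.3299
  ψ = 0.3299: g = -0.01318, g' = -0.4633 → ψ = 0.3014
  ψ = 0.3014: g = 0.00005, g' = -0.4674 → ψ = 0.3015
Converged at ψ = 0.3015.
Then V = ψ·F = 0.3015·127 = 38.3 mol/h and L = F − V = 88.7 mol/h.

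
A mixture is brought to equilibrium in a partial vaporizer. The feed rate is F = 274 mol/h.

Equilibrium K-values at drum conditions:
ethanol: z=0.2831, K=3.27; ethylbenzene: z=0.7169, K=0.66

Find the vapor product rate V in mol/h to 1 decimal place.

V = 141.6 mol/h

Rachford–Rice: g(ψ) = Σ zᵢ(Kᵢ−1)/(1+ψ(Kᵢ−1)) = 0.
g(0) = ΣzᵢKᵢ − 1 = 0.3989 and g(1) = 1 − Σzᵢ/Kᵢ = -0.1728, so a root lies in (0, 1).
Binary case is linear: z₁(K₁−1)(1+ψ(K₂−1)) + z₂(K₂−1)(1+ψ(K₁−1)) = 0
⇒ ψ = [z₁(K₁−1)+z₂(K₂−1)] / [−(K₁−1)(K₂−1)] = 0.39889/0.77180 = 0.5168
Then V = ψ·F = 0.5168·274 = 141.6 mol/h and L = F − V = 132.4 mol/h.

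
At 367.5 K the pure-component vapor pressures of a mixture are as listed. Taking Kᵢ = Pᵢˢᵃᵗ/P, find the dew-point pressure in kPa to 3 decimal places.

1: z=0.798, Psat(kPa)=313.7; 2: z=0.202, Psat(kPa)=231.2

Pdew = 292.609 kPa

At the dew point ψ → 1, so Σzᵢ/Kᵢ = 1 with Kᵢ = Pᵢˢᵃᵗ/P ⇒ 1/P = Σzᵢ/Pᵢˢᵃᵗ.
1/P = 0.798/313.7 + 0.202/231.2 = 0.003418 ⇒ P = 292.609 kPa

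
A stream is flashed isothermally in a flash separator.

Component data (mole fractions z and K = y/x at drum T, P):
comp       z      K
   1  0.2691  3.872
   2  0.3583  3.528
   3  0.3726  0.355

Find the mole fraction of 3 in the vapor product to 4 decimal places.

y_3 = 0.2859

Iterate (Newton) starting at ψ = 0.41:
  ψ = 0.4100: g = 0.47297, g' = -1.3068 → ψ = 0.7719
  ψ = 0.7719: g = 0.06848, g' = -1.0922 → ψ = 0.8346
  ψ = 0.8346: g = -0.00182, g' = -1.1564 → ψ = 0.8331
Converged at ψ = 0.8331.
Compositions from xᵢ = zᵢ/(1+ψ(Kᵢ−1)), yᵢ = Kᵢxᵢ:
  1: x = 0.0793, y = 0.3071
  2: x = 0.1154, y = 0.4070
  3: x = 0.8053, y = 0.2859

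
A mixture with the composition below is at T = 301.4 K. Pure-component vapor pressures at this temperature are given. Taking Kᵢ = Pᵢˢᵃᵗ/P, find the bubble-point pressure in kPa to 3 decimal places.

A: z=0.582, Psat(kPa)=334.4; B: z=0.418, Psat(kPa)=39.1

Pbub = 210.965 kPa

At the bubble point ψ → 0, so ΣzᵢKᵢ = 1 with Kᵢ = Pᵢˢᵃᵗ/P ⇒ P = ΣzᵢPᵢˢᵃᵗ.
P = 0.582·334.4 + 0.418·39.1 = 210.965 kPa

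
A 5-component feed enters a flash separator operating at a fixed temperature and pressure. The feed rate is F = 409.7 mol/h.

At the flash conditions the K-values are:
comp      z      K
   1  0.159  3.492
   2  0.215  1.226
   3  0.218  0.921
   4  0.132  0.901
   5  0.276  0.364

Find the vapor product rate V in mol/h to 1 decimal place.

Rachford–Rice: g(β) = Σ zᵢ(Kᵢ−1)/(1+β(Kᵢ−1)) = 0.
g(0) = ΣzᵢKᵢ − 1 = 0.239 and g(1) = 1 − Σzᵢ/Kᵢ = -0.362, so a root lies in (0, 1).
Newton–Raphson from β = 0.47:
  β = 0.470: g = -0.0556, g' = -0.448 → β = 0.346
  β = 0.346: g = 0.0015, g' = -0.480 → β = 0.349
Converged at β = 0.349.
Then V = β·F = 0.3492·409.7 = 143.1 mol/h and L = F − V = 266.6 mol/h.

V = 143.1 mol/h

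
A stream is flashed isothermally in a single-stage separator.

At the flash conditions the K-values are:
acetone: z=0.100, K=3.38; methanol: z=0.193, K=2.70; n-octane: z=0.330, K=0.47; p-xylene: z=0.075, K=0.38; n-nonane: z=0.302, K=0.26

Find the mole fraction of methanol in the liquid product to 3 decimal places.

Rachford–Rice: g(ψ) = Σ zᵢ(Kᵢ−1)/(1+ψ(Kᵢ−1)) = 0.
Feasibility: ΣzᵢKᵢ = 1.121, Σzᵢ/Kᵢ = 2.162 — both > 1, two phases present.
Iterate (Newton) starting at ψ = 0.66:
  ψ = 0.660: g = -0.5373, g' = -1.143 → ψ = 0.190
  ψ = 0.190: g = -0.0954, g' = -0.963 → ψ = 0.091
  ψ = 0.091: g = 0.0071, g' = -1.126 → ψ = 0.097
Converged at ψ = 0.097.
Compositions from xᵢ = zᵢ/(1+ψ(Kᵢ−1)), yᵢ = Kᵢxᵢ:
  acetone: x = 0.081, y = 0.274
  methanol: x = 0.166, y = 0.447
  n-octane: x = 0.348, y = 0.164
  p-xylene: x = 0.080, y = 0.030
  n-nonane: x = 0.325, y = 0.085

x_methanol = 0.166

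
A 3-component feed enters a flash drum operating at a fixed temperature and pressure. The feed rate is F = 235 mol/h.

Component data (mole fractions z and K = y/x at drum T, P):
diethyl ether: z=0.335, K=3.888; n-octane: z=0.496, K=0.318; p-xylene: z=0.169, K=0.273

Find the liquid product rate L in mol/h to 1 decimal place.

L = 175.6 mol/h

Material balance + equilibrium reduce to Σ zᵢ(Kᵢ−1)/(1+V/F(Kᵢ−1)) = 0.
Feasibility: ΣzᵢKᵢ = 1.506, Σzᵢ/Kᵢ = 2.265 — both > 1, two phases present.
Newton iteration, V/F⁰ = 0.58:
  V/F = 0.580: g = -0.4104, g' = -1.289 → V/F = 0.262
  V/F = 0.262: g = -0.0123, g' = -1.385 → V/F = 0.253
Converged at V/F = 0.253.
Then V = V/F·F = 0.2528·235 = 59.4 mol/h and L = F − V = 175.6 mol/h.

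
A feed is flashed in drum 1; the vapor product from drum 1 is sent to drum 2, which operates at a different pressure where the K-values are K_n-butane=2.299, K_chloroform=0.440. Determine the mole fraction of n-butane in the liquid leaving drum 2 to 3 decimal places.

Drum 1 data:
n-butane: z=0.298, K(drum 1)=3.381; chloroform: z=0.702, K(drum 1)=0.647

Drum 1:
Binary case is linear: z₁(K₁−1)(1+ψ₁(K₂−1)) + z₂(K₂−1)(1+ψ₁(K₁−1)) = 0
⇒ ψ₁ = [z₁(K₁−1)+z₂(K₂−1)] / [−(K₁−1)(K₂−1)] = 0.4617/0.8405 = 0.549
Drum-1 compositions:
  n-butane: x = 0.129, y = 0.437
  chloroform: x = 0.871, y = 0.563
Drum-2 feed = drum-1 vapor: z₂ = (0.4365, 0.5635).
Drum 2:
Material balance + equilibrium reduce to Σ zᵢ(Kᵢ−1)/(1+ψ₂(Kᵢ−1)) = 0.
g(0) = ΣzᵢKᵢ − 1 = 0.252 and g(1) = 1 − Σzᵢ/Kᵢ = -0.470, so a root lies in (0, 1).
Binary case is linear: z₁(K₁−1)(1+ψ₂(K₂−1)) + z₂(K₂−1)(1+ψ₂(K₁−1)) = 0
⇒ ψ₂ = [z₁(K₁−1)+z₂(K₂−1)] / [−(K₁−1)(K₂−1)] = 0.2515/0.7274 = 0.346
  n-butane: x = 0.301, y = 0.693
  chloroform: x = 0.699, y = 0.307

x_n-butane (drum 2) = 0.301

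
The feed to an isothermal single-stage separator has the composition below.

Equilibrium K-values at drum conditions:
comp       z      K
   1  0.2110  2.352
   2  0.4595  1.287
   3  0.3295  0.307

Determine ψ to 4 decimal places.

ψ = 0.3747

Rachford–Rice: g(ψ) = Σ zᵢ(Kᵢ−1)/(1+ψ(Kᵢ−1)) = 0.
g(0) = ΣzᵢKᵢ − 1 = 0.1888 and g(1) = 1 − Σzᵢ/Kᵢ = -0.5200, so a root lies in (0, 1).
Newton iteration, ψ⁰ = 0.5:
  ψ = 0.5000: g = -0.06388, g' = -0.5368 → ψ = 0.3810
  ψ = 0.3810: g = -0.00310, g' = -0.4909 → ψ = 0.3747
Converged at ψ = 0.3747.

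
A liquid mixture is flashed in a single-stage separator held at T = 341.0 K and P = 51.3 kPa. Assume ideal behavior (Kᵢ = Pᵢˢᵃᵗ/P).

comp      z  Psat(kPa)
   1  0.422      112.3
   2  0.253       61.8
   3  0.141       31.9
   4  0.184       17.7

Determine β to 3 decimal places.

Raoult's law: Kᵢ = Pᵢˢᵃᵗ/P = Pᵢˢᵃᵗ/51.3.
  K_1 = 112.3/51.3 = 2.18908, K_2 = 61.8/51.3 = 1.20468, K_3 = 31.9/51.3 = 0.62183, K_4 = 17.7/51.3 = 0.34503
Iterate (Newton) starting at β = 0.5:
  β = 0.500: g = 0.1167, g' = -0.449 → β = 0.760
  β = 0.760: g = -0.0065, g' = -0.525 → β = 0.748
Converged at β = 0.748.

β = 0.748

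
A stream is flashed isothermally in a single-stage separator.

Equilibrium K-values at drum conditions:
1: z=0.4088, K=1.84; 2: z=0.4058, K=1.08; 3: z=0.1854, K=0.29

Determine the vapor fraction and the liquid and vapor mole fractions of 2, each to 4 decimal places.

ψ = 0.6689, x_2 = 0.3852, y_2 = 0.4160

Let ψ = V/F and solve Σ zᵢ(Kᵢ−1)/(1+ψ(Kᵢ−1)) = 0.
Feasibility: ΣzᵢKᵢ = 1.2442, Σzᵢ/Kᵢ = 1.2372 — both > 1, two phases present.
Newton iteration, ψ⁰ = 0.35:
  ψ = 0.3500: g = 0.12179, g' = -0.3402 → ψ = 0.7080
  ψ = 0.7080: g = -0.01862, g' = -0.4936 → ψ = 0.6703
  ψ = 0.6703: g = -0.00064, g' = -0.4606 → ψ = 0.6689
Converged at ψ = 0.6689.
Compositions from xᵢ = zᵢ/(1+ψ(Kᵢ−1)), yᵢ = Kᵢxᵢ:
  1: x = 0.2617, y = 0.4816
  2: x = 0.3852, y = 0.4160
  3: x = 0.3531, y = 0.1024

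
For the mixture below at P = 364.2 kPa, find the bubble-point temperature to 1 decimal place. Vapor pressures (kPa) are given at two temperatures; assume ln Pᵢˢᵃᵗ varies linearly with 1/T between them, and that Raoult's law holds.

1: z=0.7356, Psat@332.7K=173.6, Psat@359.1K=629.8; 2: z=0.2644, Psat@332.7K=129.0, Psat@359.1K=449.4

T = 349.0 K

Bubble-point temperature: ΣzᵢPᵢˢᵃᵗ(T) = P. Interpolate ln Pᵢˢᵃᵗ = aᵢ + bᵢ/T.
  T = 332.7 K: ΣzᵢPᵢˢᵃᵗ = 161.81 kPa
  T = 359.1 K: ΣzᵢPᵢˢᵃᵗ = 582.10 kPa
  T = 345.9 K: ΣzᵢPᵢˢᵃᵗ = 314.48 kPa
  T = 352.5 K: ΣzᵢPᵢˢᵃᵗ = 430.32 kPa
  T = 349.2 K: ΣzᵢPᵢˢᵃᵗ = 368.42 kPa
  T = 347.5 K: ΣzᵢPᵢˢᵃᵗ = 339.69 kPa
Interpolating between 347.5 K and 349.2 K gives T ≈ 349.0 K.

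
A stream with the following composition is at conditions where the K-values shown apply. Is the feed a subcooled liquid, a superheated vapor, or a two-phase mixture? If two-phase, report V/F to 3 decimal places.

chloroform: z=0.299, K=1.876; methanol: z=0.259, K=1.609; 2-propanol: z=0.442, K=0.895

ΣzᵢKᵢ = 1.373; Σzᵢ/Kᵢ = 0.814.
Since Σzᵢ/Kᵢ < 1 the mixture is above its dew point — single vapor phase.

superheated vapor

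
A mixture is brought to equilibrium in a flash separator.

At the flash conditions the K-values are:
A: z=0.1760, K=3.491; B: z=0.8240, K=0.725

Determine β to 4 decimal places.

β = 0.3092

Binary case is linear: z₁(K₁−1)(1+β(K₂−1)) + z₂(K₂−1)(1+β(K₁−1)) = 0
⇒ β = [z₁(K₁−1)+z₂(K₂−1)] / [−(K₁−1)(K₂−1)] = 0.21182/0.68503 = 0.3092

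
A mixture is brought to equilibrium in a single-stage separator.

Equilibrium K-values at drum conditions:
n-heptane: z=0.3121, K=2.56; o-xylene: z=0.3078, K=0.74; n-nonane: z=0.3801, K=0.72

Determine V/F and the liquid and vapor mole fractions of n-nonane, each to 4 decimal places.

V/F = 0.7101, x_n-nonane = 0.4744, y_n-nonane = 0.3416

Iterate (Newton) starting at V/F = 0.5:
  V/F = 0.5000: g = 0.05779, g' = -0.3075 → V/F = 0.6879
  V/F = 0.6879: g = 0.00557, g' = -0.2533 → V/F = 0.7099
  V/F = 0.7099: g = 0.00005, g' = -0.2487 → V/F = 0.7101
Converged at V/F = 0.7101.
Compositions from xᵢ = zᵢ/(1+V/F(Kᵢ−1)), yᵢ = Kᵢxᵢ:
  n-heptane: x = 0.1481, y = 0.3791
  o-xylene: x = 0.3775, y = 0.2793
  n-nonane: x = 0.4744, y = 0.3416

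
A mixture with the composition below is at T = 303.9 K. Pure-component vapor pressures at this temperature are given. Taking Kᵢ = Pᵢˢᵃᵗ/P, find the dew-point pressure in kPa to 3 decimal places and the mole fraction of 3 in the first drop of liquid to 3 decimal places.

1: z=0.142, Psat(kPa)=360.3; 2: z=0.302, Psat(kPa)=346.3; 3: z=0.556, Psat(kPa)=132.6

At the dew point ψ → 1, so Σzᵢ/Kᵢ = 1 with Kᵢ = Pᵢˢᵃᵗ/P ⇒ 1/P = Σzᵢ/Pᵢˢᵃᵗ.
1/P = 0.142/360.3 + 0.302/346.3 + 0.556/132.6 = 0.005459 ⇒ P = 183.175 kPa
xᵢ = zᵢP/Pᵢˢᵃᵗ ⇒ x_3 = 0.556·183.175/132.6 = 0.768

Pdew = 183.175 kPa, x_3 = 0.768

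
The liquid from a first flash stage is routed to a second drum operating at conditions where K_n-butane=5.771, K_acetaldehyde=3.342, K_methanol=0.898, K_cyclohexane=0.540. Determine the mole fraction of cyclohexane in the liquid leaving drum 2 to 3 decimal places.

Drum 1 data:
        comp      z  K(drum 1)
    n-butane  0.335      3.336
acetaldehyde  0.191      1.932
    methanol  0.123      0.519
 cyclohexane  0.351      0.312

Drum 1:
Newton iteration, ψ₁⁰ = 0.5:
  ψ₁ = 0.500: g = 0.0364, g' = -0.902 → ψ₁ = 0.540
Converged at ψ₁ = 0.540.
Drum-1 compositions:
  n-butane: x = 0.148, y = 0.494
  acetaldehyde: x = 0.127, y = 0.245
  methanol: x = 0.166, y = 0.086
  cyclohexane: x = 0.559, y = 0.174
Drum-2 feed = drum-1 liquid: z₂ = (0.1481, 0.1270, 0.1662, 0.5587).
Drum 2:
Let ψ₂ = V/F and solve Σ zᵢ(Kᵢ−1)/(1+ψ₂(Kᵢ−1)) = 0.
g(0) = ΣzᵢKᵢ − 1 = 0.730 and g(1) = 1 − Σzᵢ/Kᵢ = -0.283, so a root lies in (0, 1).
Newton–Raphson from ψ₂ = 0.5:
  ψ₂ = 0.500: g = -0.0059, g' = -0.643 → ψ₂ = 0.491
Converged at ψ₂ = 0.491.
  n-butane: x = 0.044, y = 0.256
  acetaldehyde: x = 0.059, y = 0.197
  methanol: x = 0.175, y = 0.157
  cyclohexane: x = 0.722, y = 0.390

x_cyclohexane (drum 2) = 0.722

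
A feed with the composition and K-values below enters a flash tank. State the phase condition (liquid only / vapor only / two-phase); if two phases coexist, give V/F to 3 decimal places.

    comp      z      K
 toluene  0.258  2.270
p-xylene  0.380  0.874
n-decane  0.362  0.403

two-phase, V/F = 0.126

ΣzᵢKᵢ = 1.064; Σzᵢ/Kᵢ = 1.447.
Both exceed 1, so a two-phase solution exists.
Let ψ = V/F and solve Σ zᵢ(Kᵢ−1)/(1+ψ(Kᵢ−1)) = 0.
Iterate (Newton) starting at ψ = 0.43:
  ψ = 0.430: g = -0.1294, g' = -0.414 → ψ = 0.118
  ψ = 0.118: g = 0.0041, g' = -0.470 → ψ = 0.126
Converged at ψ = 0.126.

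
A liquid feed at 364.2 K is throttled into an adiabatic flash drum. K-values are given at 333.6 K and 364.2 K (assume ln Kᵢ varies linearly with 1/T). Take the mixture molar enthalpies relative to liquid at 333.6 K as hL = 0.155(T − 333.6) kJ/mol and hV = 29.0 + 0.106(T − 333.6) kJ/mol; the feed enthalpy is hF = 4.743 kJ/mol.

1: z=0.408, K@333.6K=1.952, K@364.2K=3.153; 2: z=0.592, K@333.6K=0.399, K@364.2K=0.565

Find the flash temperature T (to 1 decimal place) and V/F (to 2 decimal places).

T = 337.1 K, V/F = 0.15

Adiabatic flash: solve Rachford–Rice at each trial T, then check hF = ψ·hV(T) + (1−ψ)·hL(T).
  T = 333.6 K: K = (1.952, 0.399), RR gives ψ = 0.057, H_out = 1.654 kJ/mol
  T = 364.2 K: K = (3.153, 0.565), RR gives ψ = 0.663, H_out = 22.975 kJ/mol
  T = 348.9 K: K = (2.507, 0.478), RR gives ψ = 0.389, H_out = 13.374 kJ/mol
  T = 341.2 K: K = (2.217, 0.438), RR gives ψ = 0.239, H_out = 8.014 kJ/mol
  T = 337.4 K: K = (2.082, 0.418), RR gives ψ = 0.154, H_out = 5.019 kJ/mol
  T = 335.5 K: K = (2.016, 0.408), RR gives ψ = 0.107, H_out = 3.391 kJ/mol
Linear interpolation between T = 335.5 (H_out = 3.391) and T = 337.4 (H_out = 5.019) on hF = 4.743 gives T ≈ 337.1 K, at which ψ = 0.15.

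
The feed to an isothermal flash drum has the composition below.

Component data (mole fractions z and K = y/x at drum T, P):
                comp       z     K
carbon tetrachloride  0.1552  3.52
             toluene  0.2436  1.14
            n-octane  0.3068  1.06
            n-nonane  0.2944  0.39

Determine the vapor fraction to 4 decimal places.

Let ψ = V/F and solve Σ zᵢ(Kᵢ−1)/(1+ψ(Kᵢ−1)) = 0.
Check two-phase: ΣzᵢKᵢ = 1.2640 > 1 and Σzᵢ/Kᵢ = 1.3021 > 1, so g(0) = 0.2640 > 0 and g(1) = -0.3021 < 0.
Newton iteration, ψ⁰ = 0.5:
  ψ = 0.5000: g = -0.03559, g' = -0.4250 → ψ = 0.4162
  ψ = 0.4162: g = 0.00037, g' = -0.4369 → ψ = 0.4171
Converged at ψ = 0.4171.

ψ = 0.4171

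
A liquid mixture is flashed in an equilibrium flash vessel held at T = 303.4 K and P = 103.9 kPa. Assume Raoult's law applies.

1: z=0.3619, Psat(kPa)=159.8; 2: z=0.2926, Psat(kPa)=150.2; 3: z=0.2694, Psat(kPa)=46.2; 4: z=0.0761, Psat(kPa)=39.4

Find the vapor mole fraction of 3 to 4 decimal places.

Raoult's law: Kᵢ = Pᵢˢᵃᵗ/P = Pᵢˢᵃᵗ/103.9.
  K_1 = 159.8/103.9 = 1.538017, K_2 = 150.2/103.9 = 1.445621, K_3 = 46.2/103.9 = 0.444658, K_4 = 39.4/103.9 = 0.379211
Newton iteration, ψ⁰ = 0.5:
  ψ = 0.5000: g = -0.01556, g' = -0.3248 → ψ = 0.4521
  ψ = 0.4521: g = -0.00030, g' = -0.3128 → ψ = 0.4511
Converged at ψ = 0.4511.
Compositions from xᵢ = zᵢ/(1+ψ(Kᵢ−1)), yᵢ = Kᵢxᵢ:
  1: x = 0.2912, y = 0.4479
  2: x = 0.2436, y = 0.3522
  3: x = 0.3595, y = 0.1598
  4: x = 0.1057, y = 0.0401

y_3 = 0.1598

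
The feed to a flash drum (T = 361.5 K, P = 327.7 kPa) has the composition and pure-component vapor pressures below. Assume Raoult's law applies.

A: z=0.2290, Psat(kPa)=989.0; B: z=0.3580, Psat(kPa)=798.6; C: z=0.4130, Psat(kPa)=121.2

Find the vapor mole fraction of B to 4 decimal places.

Raoult's law: Kᵢ = Pᵢˢᵃᵗ/P = Pᵢˢᵃᵗ/327.7.
  K_A = 989.0/327.7 = 3.018004, K_B = 798.6/327.7 = 2.436985, K_C = 121.2/327.7 = 0.369850
Newton–Raphson from ψ = 0.55:
  ψ = 0.5500: g = 0.10807, g' = -0.8242 → ψ = 0.6811
  ψ = 0.6811: g = -0.00135, g' = -0.8576 → ψ = 0.6795
Converged at ψ = 0.6795.
Compositions from xᵢ = zᵢ/(1+ψ(Kᵢ−1)), yᵢ = Kᵢxᵢ:
  A: x = 0.0966, y = 0.2914
  B: x = 0.1811, y = 0.4414
  C: x = 0.7223, y = 0.2671

y_B = 0.4414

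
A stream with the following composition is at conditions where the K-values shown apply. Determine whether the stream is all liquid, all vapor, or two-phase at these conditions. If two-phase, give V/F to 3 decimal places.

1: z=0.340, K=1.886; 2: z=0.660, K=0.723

ΣzᵢKᵢ = 1.118; Σzᵢ/Kᵢ = 1.093.
Both exceed 1, so a two-phase solution exists.
Iterate (Newton) starting at ψ = 0.53:
  ψ = 0.530: g = -0.0093, g' = -0.193 → ψ = 0.482
  ψ = 0.482: g = 0.0001, g' = -0.199 → ψ = 0.483
Converged at ψ = 0.483.

two-phase, V/F = 0.483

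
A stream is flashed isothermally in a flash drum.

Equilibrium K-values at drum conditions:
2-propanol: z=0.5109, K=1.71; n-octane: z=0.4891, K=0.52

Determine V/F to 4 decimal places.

V/F = 0.3755

Rachford–Rice: g(V/F) = Σ zᵢ(Kᵢ−1)/(1+V/F(Kᵢ−1)) = 0.
Feasibility: ΣzᵢKᵢ = 1.1280, Σzᵢ/Kᵢ = 1.2393 — both > 1, two phases present.
Iterate (Newton) starting at V/F = 0.58:
  V/F = 0.5800: g = -0.06841, g' = -0.3456 → V/F = 0.3821
  V/F = 0.3821: g = -0.00216, g' = -0.3283 → V/F = 0.3755
Converged at V/F = 0.3755.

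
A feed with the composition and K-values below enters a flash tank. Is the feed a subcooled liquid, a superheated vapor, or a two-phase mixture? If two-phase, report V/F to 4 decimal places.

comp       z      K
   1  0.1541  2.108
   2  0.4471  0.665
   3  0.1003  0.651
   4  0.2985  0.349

subcooled liquid

ΣzᵢKᵢ = 0.7916; Σzᵢ/Kᵢ = 1.7548.
Since ΣzᵢKᵢ < 1 the mixture is below its bubble point — single liquid phase.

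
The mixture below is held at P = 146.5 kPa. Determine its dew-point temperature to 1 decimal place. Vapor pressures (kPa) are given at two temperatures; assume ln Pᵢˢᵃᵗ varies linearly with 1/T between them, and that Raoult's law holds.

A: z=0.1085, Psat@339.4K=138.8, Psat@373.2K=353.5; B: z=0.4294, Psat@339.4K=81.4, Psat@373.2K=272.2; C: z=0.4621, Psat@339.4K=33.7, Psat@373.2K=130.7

Dew-point temperature: Σzᵢ·P/Pᵢˢᵃᵗ(T) = 1. Interpolate ln Pᵢˢᵃᵗ = aᵢ + bᵢ/T.
  T = 339.4 K: ΣzᵢP/Pᵢˢᵃᵗ = 2.8962
  T = 373.2 K: ΣzᵢP/Pᵢˢᵃᵗ = 0.7940
  T = 356.3 K: ΣzᵢP/Pᵢˢᵃᵗ = 1.4687
  T = 364.8 K: ΣzᵢP/Pᵢˢᵃᵗ = 1.0699
  T = 369.0 K: ΣzᵢP/Pᵢˢᵃᵗ = 0.9201
  T = 366.9 K: ΣzᵢP/Pᵢˢᵃᵗ = 0.9917
Interpolating between 364.8 K and 366.9 K gives T ≈ 366.7 K.

T = 366.7 K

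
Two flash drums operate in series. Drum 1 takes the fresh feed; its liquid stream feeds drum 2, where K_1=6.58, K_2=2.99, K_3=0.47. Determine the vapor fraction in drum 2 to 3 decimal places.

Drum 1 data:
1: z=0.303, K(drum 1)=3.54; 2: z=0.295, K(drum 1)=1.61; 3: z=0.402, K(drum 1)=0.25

V/F (drum 2) = 0.457

Drum 1:
Let ψ₁ = V/F and solve Σ zᵢ(Kᵢ−1)/(1+ψ₁(Kᵢ−1)) = 0.
Check two-phase: ΣzᵢKᵢ = 1.648 > 1 and Σzᵢ/Kᵢ = 1.877 > 1, so g(0) = 0.648 > 0 and g(1) = -0.877 < 0.
Newton–Raphson from ψ₁ = 0.5:
  ψ₁ = 0.500: g = -0.0055, g' = -1.023 → ψ₁ = 0.495
Converged at ψ₁ = 0.495.
Drum-1 compositions:
  1: x = 0.134, y = 0.475
  2: x = 0.227, y = 0.365
  3: x = 0.639, y = 0.160
Drum-2 feed = drum-1 liquid: z₂ = (0.1343, 0.2266, 0.6391).
Drum 2:
Let ψ₂ = V/F and solve Σ zᵢ(Kᵢ−1)/(1+ψ₂(Kᵢ−1)) = 0.
Check two-phase: ΣzᵢKᵢ = 1.862 > 1 and Σzᵢ/Kᵢ = 1.456 > 1, so g(0) = 0.862 > 0 and g(1) = -0.456 < 0.
Newton iteration, ψ₂⁰ = 0.31:
  ψ₂ = 0.310: g = 0.1481, g' = -1.161 → ψ₂ = 0.438
  ψ₂ = 0.438: g = 0.0178, g' = -0.914 → ψ₂ = 0.457
Converged at ψ₂ = 0.457.
  1: x = 0.038, y = 0.249
  2: x = 0.119, y = 0.355
  3: x = 0.844, y = 0.396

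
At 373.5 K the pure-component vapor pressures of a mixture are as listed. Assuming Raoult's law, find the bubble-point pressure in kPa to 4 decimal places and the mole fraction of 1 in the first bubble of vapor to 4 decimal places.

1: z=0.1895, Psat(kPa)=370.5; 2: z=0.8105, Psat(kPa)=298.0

Pbub = 311.7387 kPa, y_1 = 0.2252

At the bubble point ψ → 0, so ΣzᵢKᵢ = 1 with Kᵢ = Pᵢˢᵃᵗ/P ⇒ P = ΣzᵢPᵢˢᵃᵗ.
P = 0.1895·370.5 + 0.8105·298.0 = 311.7387 kPa
yᵢ = zᵢPᵢˢᵃᵗ/P ⇒ y_1 = 0.1895·370.5/311.7387 = 0.2252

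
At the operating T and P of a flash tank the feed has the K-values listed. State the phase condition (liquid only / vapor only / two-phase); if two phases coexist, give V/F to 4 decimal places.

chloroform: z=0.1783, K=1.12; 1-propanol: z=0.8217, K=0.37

ΣzᵢKᵢ = 0.5037; Σzᵢ/Kᵢ = 2.3800.
Since ΣzᵢKᵢ < 1 the mixture is below its bubble point — single liquid phase.

liquid only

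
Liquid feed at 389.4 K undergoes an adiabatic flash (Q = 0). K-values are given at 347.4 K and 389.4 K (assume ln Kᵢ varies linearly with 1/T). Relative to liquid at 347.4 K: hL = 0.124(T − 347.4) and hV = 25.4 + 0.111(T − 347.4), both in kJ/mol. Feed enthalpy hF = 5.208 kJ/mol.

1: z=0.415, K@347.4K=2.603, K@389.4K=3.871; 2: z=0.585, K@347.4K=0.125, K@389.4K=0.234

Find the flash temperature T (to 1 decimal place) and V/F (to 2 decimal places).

Adiabatic flash: solve Rachford–Rice at each trial T, then check hF = ψ·hV(T) + (1−ψ)·hL(T).
  T = 347.4 K: K = (2.603, 0.125), RR gives ψ = 0.109, H_out = 2.777 kJ/mol
  T = 389.4 K: K = (3.871, 0.234), RR gives ψ = 0.338, H_out = 13.609 kJ/mol
  T = 368.4 K: K = (3.210, 0.174), RR gives ψ = 0.238, H_out = 8.580 kJ/mol
  T = 357.9 K: K = (2.900, 0.148), RR gives ψ = 0.179, H_out = 5.831 kJ/mol
  T = 352.6 K: K = (2.748, 0.136), RR gives ψ = 0.146, H_out = 4.338 kJ/mol
  T = 355.2 K: K = (2.822, 0.142), RR gives ψ = 0.163, H_out = 5.081 kJ/mol
  T = 356.5 K: K = (2.859, 0.145), RR gives ψ = 0.171, H_out = 5.445 kJ/mol
Linear interpolation between T = 355.2 (H_out = 5.081) and T = 356.5 (H_out = 5.445) on hF = 5.208 gives T ≈ 355.7 K, at which ψ = 0.17.

T = 355.7 K, V/F = 0.17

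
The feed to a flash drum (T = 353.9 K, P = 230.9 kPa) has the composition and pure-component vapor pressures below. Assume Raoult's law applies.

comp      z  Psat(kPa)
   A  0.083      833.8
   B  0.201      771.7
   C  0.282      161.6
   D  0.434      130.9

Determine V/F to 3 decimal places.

Raoult's law: Kᵢ = Pᵢˢᵃᵗ/P = Pᵢˢᵃᵗ/230.9.
  K_A = 833.8/230.9 = 3.61109, K_B = 771.7/230.9 = 3.34214, K_C = 161.6/230.9 = 0.69987, K_D = 130.9/230.9 = 0.56691
Rachford–Rice: g(V/F) = Σ zᵢ(Kᵢ−1)/(1+V/F(Kᵢ−1)) = 0.
g(0) = ΣzᵢKᵢ − 1 = 0.415 and g(1) = 1 − Σzᵢ/Kᵢ = -0.252, so a root lies in (0, 1).
Newton iteration, V/F⁰ = 0.44:
  V/F = 0.440: g = 0.0030, g' = -0.548 → V/F = 0.445
Converged at V/F = 0.445.

V/F = 0.445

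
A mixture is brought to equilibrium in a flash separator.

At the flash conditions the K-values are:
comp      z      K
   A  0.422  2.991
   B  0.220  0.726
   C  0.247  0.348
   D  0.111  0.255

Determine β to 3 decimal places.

Newton–Raphson from β = 0.5:
  β = 0.500: g = -0.0195, g' = -0.830 → β = 0.476
Converged at β = 0.476.

β = 0.476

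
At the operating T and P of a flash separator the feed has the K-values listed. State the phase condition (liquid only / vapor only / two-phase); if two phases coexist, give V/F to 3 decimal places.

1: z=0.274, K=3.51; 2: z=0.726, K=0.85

vapor only

ΣzᵢKᵢ = 1.579; Σzᵢ/Kᵢ = 0.932.
Since Σzᵢ/Kᵢ < 1 the mixture is above its dew point — single vapor phase.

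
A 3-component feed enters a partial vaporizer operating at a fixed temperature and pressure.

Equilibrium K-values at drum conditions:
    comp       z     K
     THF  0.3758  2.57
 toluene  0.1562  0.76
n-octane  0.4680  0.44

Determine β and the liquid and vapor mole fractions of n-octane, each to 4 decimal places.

Material balance + equilibrium reduce to Σ zᵢ(Kᵢ−1)/(1+β(Kᵢ−1)) = 0.
g(0) = ΣzᵢKᵢ − 1 = 0.2904 and g(1) = 1 − Σzᵢ/Kᵢ = -0.4154, so a root lies in (0, 1).
Newton iteration, β⁰ = 0.57:
  β = 0.5700: g = -0.11702, g' = -0.5867 → β = 0.3705
  β = 0.3705: g = 0.00116, g' = -0.6148 → β = 0.3724
Converged at β = 0.3724.
Compositions from xᵢ = zᵢ/(1+β(Kᵢ−1)), yᵢ = Kᵢxᵢ:
  THF: x = 0.2371, y = 0.6095
  toluene: x = 0.1715, y = 0.1304
  n-octane: x = 0.5913, y = 0.2602

β = 0.3724, x_n-octane = 0.5913, y_n-octane = 0.2602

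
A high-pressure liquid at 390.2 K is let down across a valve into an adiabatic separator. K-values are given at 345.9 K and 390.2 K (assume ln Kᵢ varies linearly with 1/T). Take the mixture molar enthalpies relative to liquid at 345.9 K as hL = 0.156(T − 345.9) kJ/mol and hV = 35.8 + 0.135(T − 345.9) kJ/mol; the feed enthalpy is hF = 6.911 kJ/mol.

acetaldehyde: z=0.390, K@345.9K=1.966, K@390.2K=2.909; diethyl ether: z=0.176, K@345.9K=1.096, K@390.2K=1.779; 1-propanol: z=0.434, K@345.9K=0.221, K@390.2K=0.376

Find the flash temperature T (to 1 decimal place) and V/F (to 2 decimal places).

T = 351.1 K, V/F = 0.17

Adiabatic flash: solve Rachford–Rice at each trial T, then check hF = ψ·hV(T) + (1−ψ)·hL(T).
  T = 345.9 K: K = (1.966, 1.096, 0.221), RR gives ψ = 0.090, H_out = 3.209 kJ/mol
  T = 390.2 K: K = (2.909, 1.779, 0.376), RR gives ψ = 0.610, H_out = 28.166 kJ/mol
  T = 368.0 K: K = (2.419, 1.416, 0.293), RR gives ψ = 0.384, H_out = 17.013 kJ/mol
  T = 356.9 K: K = (2.187, 1.250, 0.255), RR gives ψ = 0.252, H_out = 10.669 kJ/mol
  T = 351.4 K: K = (2.075, 1.172, 0.238), RR gives ψ = 0.176, H_out = 7.131 kJ/mol
  T = 348.6 K: K = (2.019, 1.133, 0.229), RR gives ψ = 0.133, H_out = 5.190 kJ/mol
  T = 350.0 K: K = (2.047, 1.152, 0.233), RR gives ψ = 0.155, H_out = 6.174 kJ/mol
Linear interpolation between T = 350.0 (H_out = 6.174) and T = 351.4 (H_out = 7.131) on hF = 6.911 gives T ≈ 351.1 K, at which ψ = 0.17.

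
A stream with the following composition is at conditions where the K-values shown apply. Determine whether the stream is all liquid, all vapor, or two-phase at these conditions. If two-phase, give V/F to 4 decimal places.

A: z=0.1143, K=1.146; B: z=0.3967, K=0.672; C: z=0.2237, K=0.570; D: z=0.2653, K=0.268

all liquid

ΣzᵢKᵢ = 0.5962; Σzᵢ/Kᵢ = 2.0724.
Since ΣzᵢKᵢ < 1 the mixture is below its bubble point — single liquid phase.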